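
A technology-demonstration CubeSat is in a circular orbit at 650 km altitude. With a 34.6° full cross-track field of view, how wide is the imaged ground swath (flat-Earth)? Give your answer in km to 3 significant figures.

Half-angle = 34.6°/2 = 17.3°.
Swath width ≈ 2h·tan(θ/2) = 2 × 650 × tan(17.3°) = 404.9 km.

405 km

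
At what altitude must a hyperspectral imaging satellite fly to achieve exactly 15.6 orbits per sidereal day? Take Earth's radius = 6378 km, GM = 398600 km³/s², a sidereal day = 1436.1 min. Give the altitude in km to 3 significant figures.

Required period T = 86166 / 15.6 = 5523.5 s.
From T = 2π√(a³/μ): a = (μ T²/4π²)^(1/3) = (398600 × 5523.5² / 4π²)^(1/3) = 6754 km.
Altitude h = a − R = 6754 − 6378 = 376 km.

376 km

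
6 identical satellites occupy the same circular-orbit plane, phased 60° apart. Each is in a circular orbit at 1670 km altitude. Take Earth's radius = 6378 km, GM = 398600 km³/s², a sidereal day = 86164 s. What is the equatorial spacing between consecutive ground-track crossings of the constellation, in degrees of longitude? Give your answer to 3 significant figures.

Semi-major axis a = 6378 + 1670 = 8048 km. Period T = 2π√(a³/μ) = 2π√(8048³/398600) = 7185.3 s = 119.75 min.
Single-satellite node shift = (7185.3/86164) × 360° = 30.02°.
With 6 satellites evenly phased, successive equator crossings are 30.02/6 = 5.003° apart.

5.00°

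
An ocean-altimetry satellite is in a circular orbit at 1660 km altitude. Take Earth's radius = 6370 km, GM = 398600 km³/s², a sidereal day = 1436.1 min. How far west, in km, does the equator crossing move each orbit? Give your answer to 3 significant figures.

3330 km

Semi-major axis a = 6370 + 1660 = 8030 km. Period T = 2π√(a³/μ) = 2π√(8030³/398600) = 7161.2 s = 119.35 min.
During one orbit Earth rotates (7161.2 / 86166) × 360° = 29.92°.
At the equator that is 29.92° × (2π·6370/360) km/° = 29.92 × 111.2 = 3326 km.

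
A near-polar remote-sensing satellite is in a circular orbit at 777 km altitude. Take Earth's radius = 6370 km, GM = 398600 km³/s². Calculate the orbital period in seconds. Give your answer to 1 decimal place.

Semi-major axis a = 6370 + 777 = 7147 km. Period T = 2π√(a³/μ) = 2π√(7147³/398600) = 6013.1 s = 100.22 min.

6013.1 seconds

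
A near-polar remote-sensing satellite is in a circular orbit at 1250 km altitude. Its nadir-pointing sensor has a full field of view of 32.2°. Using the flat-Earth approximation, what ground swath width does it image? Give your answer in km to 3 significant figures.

Half-angle = 32.2°/2 = 16.1°.
Swath width ≈ 2h·tan(θ/2) = 2 × 1250 × tan(16.1°) = 721.6 km.

722 km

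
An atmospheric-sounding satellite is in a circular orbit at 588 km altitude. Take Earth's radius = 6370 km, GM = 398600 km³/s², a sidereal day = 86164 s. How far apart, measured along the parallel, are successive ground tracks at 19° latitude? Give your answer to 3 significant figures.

Semi-major axis a = 6370 + 588 = 6958 km. Period T = 2π√(a³/μ) = 2π√(6958³/398600) = 5776.1 s = 96.27 min.
Node shift per orbit = (5776.1/86164) × 360° = 24.13°.
Equatorial spacing = 24.13 × 111.2 km/° = 2683 km.
At 19° latitude, spacing = 2683 × cos(19°) = 2537 km.

2540 km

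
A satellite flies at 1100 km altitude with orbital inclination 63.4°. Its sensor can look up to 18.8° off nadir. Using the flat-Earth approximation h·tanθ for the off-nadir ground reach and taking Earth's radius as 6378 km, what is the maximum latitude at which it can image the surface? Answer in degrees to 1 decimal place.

For a prograde orbit the ground track reaches latitude ±i = ±63.4°.
Sensor half-swath on the ground ≈ 1100·tan(18.8°) = 374 km = 3.36° of latitude.
Maximum observable latitude ≈ 63.4 + 3.36 = 66.8°.

66.8°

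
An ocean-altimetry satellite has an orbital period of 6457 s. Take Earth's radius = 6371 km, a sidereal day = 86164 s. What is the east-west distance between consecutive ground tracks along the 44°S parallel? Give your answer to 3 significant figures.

Node shift per orbit = (6457.0/86164) × 360° = 26.98°.
Equatorial spacing = 26.98 × 111.2 km/° = 3000 km.
At 44° latitude, spacing = 3000 × cos(44°) = 2158 km.

2160 km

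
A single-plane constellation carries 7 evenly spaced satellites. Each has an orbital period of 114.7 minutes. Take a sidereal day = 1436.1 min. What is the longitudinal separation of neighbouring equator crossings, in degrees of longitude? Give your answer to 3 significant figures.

4.11°

T = 114.7 min = 6882.0 s.
Single-satellite node shift = (6882.0/86166) × 360° = 28.75°.
With 7 satellites evenly phased, successive equator crossings are 28.75/7 = 4.108° apart.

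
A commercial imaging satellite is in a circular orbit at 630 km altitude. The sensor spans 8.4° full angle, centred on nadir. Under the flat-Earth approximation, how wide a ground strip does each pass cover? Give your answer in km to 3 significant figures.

92.5 km

Half-angle = 8.4°/2 = 4.2°.
Swath width ≈ 2h·tan(θ/2) = 2 × 630 × tan(4.2°) = 92.5 km.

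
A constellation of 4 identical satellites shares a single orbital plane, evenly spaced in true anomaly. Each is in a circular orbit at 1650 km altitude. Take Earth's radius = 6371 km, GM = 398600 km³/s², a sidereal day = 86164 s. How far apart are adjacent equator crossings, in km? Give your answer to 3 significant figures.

Semi-major axis a = 6371 + 1650 = 8021 km. Period T = 2π√(a³/μ) = 2π√(8021³/398600) = 7149.1 s = 119.15 min.
Single-satellite node shift = (7149.1/86164) × 360° = 29.87°.
With 4 satellites evenly phased, successive equator crossings are 29.87/4 = 7.467° apart.
That is 7.467 × 111.2 = 830 km at the equator.

830 km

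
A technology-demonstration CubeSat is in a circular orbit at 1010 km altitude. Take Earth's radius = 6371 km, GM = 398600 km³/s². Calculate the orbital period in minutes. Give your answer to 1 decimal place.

Semi-major axis a = 6371 + 1010 = 7381 km. Period T = 2π√(a³/μ) = 2π√(7381³/398600) = 6310.8 s = 105.18 min.

105.2 min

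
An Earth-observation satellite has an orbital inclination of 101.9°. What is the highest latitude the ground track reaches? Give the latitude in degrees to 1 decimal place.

78.1°

Retrograde orbit: the ground track reaches ±(180° − i) = ±(180 − 101.9) = ±78.1°.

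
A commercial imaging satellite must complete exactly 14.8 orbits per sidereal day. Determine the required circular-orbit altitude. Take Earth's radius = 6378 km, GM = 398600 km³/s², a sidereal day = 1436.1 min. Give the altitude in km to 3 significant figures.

617 km

Required period T = 86166 / 14.8 = 5822.0 s.
From T = 2π√(a³/μ): a = (μ T²/4π²)^(1/3) = (398600 × 5822.0² / 4π²)^(1/3) = 6995 km.
Altitude h = a − R = 6995 − 6378 = 617 km.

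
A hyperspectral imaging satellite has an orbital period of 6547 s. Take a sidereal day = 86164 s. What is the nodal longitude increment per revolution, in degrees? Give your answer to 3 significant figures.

27.4°

During one orbit Earth rotates (6547.0 / 86164) × 360° = 27.35°.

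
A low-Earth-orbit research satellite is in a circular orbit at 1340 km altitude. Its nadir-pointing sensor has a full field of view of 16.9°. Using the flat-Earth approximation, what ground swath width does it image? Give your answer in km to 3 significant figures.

398 km

Half-angle = 16.9°/2 = 8.45°.
Swath width ≈ 2h·tan(θ/2) = 2 × 1340 × tan(8.45°) = 398.1 km.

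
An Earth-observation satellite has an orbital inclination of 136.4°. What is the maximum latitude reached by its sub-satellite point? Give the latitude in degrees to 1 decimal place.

43.6°

Retrograde orbit: the ground track reaches ±(180° − i) = ±(180 − 136.4) = ±43.6°.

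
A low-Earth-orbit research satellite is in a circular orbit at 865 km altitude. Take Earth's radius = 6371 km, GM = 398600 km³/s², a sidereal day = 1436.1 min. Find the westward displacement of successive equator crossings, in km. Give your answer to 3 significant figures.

Semi-major axis a = 6371 + 865 = 7236 km. Period T = 2π√(a³/μ) = 2π√(7236³/398600) = 6125.7 s = 102.10 min.
During one orbit Earth rotates (6125.7 / 86166) × 360° = 25.59°.
At the equator that is 25.59° × (2π·6371/360) km/° = 25.59 × 111.2 = 2846 km.

2850 km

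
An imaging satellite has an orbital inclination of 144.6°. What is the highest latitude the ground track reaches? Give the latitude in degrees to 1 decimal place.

35.4°

Retrograde orbit: the ground track reaches ±(180° − i) = ±(180 − 144.6) = ±35.4°.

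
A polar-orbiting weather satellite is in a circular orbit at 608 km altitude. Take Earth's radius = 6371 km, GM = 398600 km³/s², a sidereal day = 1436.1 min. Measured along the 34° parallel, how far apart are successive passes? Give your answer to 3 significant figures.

2230 km

Semi-major axis a = 6371 + 608 = 6979 km. Period T = 2π√(a³/μ) = 2π√(6979³/398600) = 5802.3 s = 96.71 min.
Node shift per orbit = (5802.3/86166) × 360° = 24.24°.
Equatorial spacing = 24.24 × 111.2 km/° = 2696 km.
At 34° latitude, spacing = 2696 × cos(34°) = 2235 km.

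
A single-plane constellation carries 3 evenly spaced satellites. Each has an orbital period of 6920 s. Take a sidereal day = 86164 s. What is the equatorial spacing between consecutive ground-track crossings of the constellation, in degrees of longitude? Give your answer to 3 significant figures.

9.64°

Single-satellite node shift = (6920.0/86164) × 360° = 28.91°.
With 3 satellites evenly phased, successive equator crossings are 28.91/3 = 9.637° apart.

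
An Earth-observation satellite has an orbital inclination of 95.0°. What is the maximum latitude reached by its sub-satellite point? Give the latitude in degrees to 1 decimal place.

Retrograde orbit: the ground track reaches ±(180° − i) = ±(180 − 95.0) = ±85.0°.

85.0°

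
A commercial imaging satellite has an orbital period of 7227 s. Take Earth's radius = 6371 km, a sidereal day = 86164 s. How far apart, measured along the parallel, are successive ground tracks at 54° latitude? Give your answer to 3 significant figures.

1970 km

Node shift per orbit = (7227.0/86164) × 360° = 30.19°.
Equatorial spacing = 30.19 × 111.2 km/° = 3358 km.
At 54° latitude, spacing = 3358 × cos(54°) = 1974 km.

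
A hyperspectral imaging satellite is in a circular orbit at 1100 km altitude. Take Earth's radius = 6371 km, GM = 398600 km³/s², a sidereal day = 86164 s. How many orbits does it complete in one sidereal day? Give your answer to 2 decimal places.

13.41

Semi-major axis a = 6371 + 1100 = 7471 km. Period T = 2π√(a³/μ) = 2π√(7471³/398600) = 6426.6 s = 107.11 min.
Orbits per sidereal day = 86164 / 6426.6 = 13.407.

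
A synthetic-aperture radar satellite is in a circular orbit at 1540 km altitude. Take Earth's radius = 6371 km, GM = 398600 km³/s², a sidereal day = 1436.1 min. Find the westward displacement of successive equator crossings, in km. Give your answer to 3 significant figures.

Semi-major axis a = 6371 + 1540 = 7911 km. Period T = 2π√(a³/μ) = 2π√(7911³/398600) = 7002.6 s = 116.71 min.
During one orbit Earth rotates (7002.6 / 86166) × 360° = 29.26°.
At the equator that is 29.26° × (2π·6371/360) km/° = 29.26 × 111.2 = 3253 km.

3250 km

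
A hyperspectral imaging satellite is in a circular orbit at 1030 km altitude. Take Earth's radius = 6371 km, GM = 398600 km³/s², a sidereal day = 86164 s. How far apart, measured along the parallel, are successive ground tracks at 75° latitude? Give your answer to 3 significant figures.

762 km

Semi-major axis a = 6371 + 1030 = 7401 km. Period T = 2π√(a³/μ) = 2π√(7401³/398600) = 6336.5 s = 105.61 min.
Node shift per orbit = (6336.5/86164) × 360° = 26.47°.
Equatorial spacing = 26.47 × 111.2 km/° = 2944 km.
At 75° latitude, spacing = 2944 × cos(75°) = 762 km.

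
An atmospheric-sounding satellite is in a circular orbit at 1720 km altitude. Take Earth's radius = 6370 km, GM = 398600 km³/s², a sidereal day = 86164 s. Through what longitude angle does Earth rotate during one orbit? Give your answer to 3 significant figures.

30.3°

Semi-major axis a = 6370 + 1720 = 8090 km. Period T = 2π√(a³/μ) = 2π√(8090³/398600) = 7241.6 s = 120.69 min.
During one orbit Earth rotates (7241.6 / 86164) × 360° = 30.26°.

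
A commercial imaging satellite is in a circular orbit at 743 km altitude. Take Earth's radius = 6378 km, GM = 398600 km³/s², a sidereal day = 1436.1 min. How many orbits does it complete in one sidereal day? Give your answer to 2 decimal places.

14.41

Semi-major axis a = 6378 + 743 = 7121 km. Period T = 2π√(a³/μ) = 2π√(7121³/398600) = 5980.3 s = 99.67 min.
Orbits per sidereal day = 86166 / 5980.3 = 14.408.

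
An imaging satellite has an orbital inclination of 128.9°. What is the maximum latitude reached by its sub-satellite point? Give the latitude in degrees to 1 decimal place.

Retrograde orbit: the ground track reaches ±(180° − i) = ±(180 − 128.9) = ±51.1°.

51.1°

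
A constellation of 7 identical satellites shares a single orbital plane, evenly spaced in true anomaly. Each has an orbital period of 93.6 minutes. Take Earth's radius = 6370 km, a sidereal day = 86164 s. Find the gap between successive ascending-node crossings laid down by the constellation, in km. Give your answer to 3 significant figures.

373 km

T = 93.6 min = 5616.0 s.
Single-satellite node shift = (5616.0/86164) × 360° = 23.46°.
With 7 satellites evenly phased, successive equator crossings are 23.46/7 = 3.352° apart.
That is 3.352 × 111.2 = 373 km at the equator.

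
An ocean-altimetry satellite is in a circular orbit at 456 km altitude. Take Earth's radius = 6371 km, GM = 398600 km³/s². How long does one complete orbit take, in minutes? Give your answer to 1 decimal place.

Semi-major axis a = 6371 + 456 = 6827 km. Period T = 2π√(a³/μ) = 2π√(6827³/398600) = 5613.8 s = 93.56 min.

93.6 min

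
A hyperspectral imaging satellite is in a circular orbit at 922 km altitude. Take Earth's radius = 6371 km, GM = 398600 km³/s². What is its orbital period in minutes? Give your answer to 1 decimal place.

Semi-major axis a = 6371 + 922 = 7293 km. Period T = 2π√(a³/μ) = 2π√(7293³/398600) = 6198.3 s = 103.30 min.

103.3 min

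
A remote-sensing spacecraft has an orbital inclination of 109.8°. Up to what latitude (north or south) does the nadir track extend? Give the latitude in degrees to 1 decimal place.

70.2°

Retrograde orbit: the ground track reaches ±(180° − i) = ±(180 − 109.8) = ±70.2°.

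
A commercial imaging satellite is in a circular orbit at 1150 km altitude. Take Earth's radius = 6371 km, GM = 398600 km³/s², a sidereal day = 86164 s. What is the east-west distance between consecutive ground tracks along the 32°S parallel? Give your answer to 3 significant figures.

2560 km

Semi-major axis a = 6371 + 1150 = 7521 km. Period T = 2π√(a³/μ) = 2π√(7521³/398600) = 6491.2 s = 108.19 min.
Node shift per orbit = (6491.2/86164) × 360° = 27.12°.
Equatorial spacing = 27.12 × 111.2 km/° = 3016 km.
At 32° latitude, spacing = 3016 × cos(32°) = 2557 km.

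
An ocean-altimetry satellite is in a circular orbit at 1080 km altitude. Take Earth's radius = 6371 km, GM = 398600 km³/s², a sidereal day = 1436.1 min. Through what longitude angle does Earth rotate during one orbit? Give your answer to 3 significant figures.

Semi-major axis a = 6371 + 1080 = 7451 km. Period T = 2π√(a³/μ) = 2π√(7451³/398600) = 6400.8 s = 106.68 min.
During one orbit Earth rotates (6400.8 / 86166) × 360° = 26.74°.

26.7°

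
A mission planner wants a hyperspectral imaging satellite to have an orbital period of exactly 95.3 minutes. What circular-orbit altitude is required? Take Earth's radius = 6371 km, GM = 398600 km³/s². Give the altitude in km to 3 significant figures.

540 km

T = 95.3 min = 5718.0 s.
From T = 2π√(a³/μ): a = (μ T²/4π²)^(1/3) = (398600 × 5718.0² / 4π²)^(1/3) = 6911 km.
Altitude h = a − R = 6911 − 6371 = 540 km.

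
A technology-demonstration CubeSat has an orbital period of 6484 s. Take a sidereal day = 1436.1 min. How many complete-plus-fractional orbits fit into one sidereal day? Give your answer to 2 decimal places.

Orbits per sidereal day = 86166 / 6484.0 = 13.289.

13.29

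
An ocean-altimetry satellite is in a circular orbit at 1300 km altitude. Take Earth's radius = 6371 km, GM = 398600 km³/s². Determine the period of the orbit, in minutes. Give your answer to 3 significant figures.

Semi-major axis a = 6371 + 1300 = 7671 km. Period T = 2π√(a³/μ) = 2π√(7671³/398600) = 6686.4 s = 111.44 min.

111 min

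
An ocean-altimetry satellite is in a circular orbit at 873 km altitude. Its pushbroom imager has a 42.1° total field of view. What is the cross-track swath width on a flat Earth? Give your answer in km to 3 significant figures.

672 km

Half-angle = 42.1°/2 = 21.05°.
Swath width ≈ 2h·tan(θ/2) = 2 × 873 × tan(21.05°) = 672.0 km.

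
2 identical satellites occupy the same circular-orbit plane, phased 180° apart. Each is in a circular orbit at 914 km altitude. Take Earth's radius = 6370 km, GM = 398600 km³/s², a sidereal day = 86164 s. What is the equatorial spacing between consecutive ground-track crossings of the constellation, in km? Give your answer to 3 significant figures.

1440 km

Semi-major axis a = 6370 + 914 = 7284 km. Period T = 2π√(a³/μ) = 2π√(7284³/398600) = 6186.8 s = 103.11 min.
Single-satellite node shift = (6186.8/86164) × 360° = 25.85°.
With 2 satellites evenly phased, successive equator crossings are 25.85/2 = 12.924° apart.
That is 12.924 × 111.2 = 1437 km at the equator.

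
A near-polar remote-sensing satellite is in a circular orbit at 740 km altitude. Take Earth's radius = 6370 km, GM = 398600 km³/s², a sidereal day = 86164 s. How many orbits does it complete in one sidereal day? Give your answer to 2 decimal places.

Semi-major axis a = 6370 + 740 = 7110 km. Period T = 2π√(a³/μ) = 2π√(7110³/398600) = 5966.4 s = 99.44 min.
Orbits per sidereal day = 86164 / 5966.4 = 14.441.

14.44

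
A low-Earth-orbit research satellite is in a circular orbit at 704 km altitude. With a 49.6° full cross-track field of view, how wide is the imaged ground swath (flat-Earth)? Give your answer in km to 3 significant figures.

Half-angle = 49.6°/2 = 24.8°.
Swath width ≈ 2h·tan(θ/2) = 2 × 704 × tan(24.8°) = 650.6 km.

651 km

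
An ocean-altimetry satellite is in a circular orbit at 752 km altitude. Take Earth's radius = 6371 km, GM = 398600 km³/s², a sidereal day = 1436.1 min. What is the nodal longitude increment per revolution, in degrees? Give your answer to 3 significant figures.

25.0°

Semi-major axis a = 6371 + 752 = 7123 km. Period T = 2π√(a³/μ) = 2π√(7123³/398600) = 5982.8 s = 99.71 min.
During one orbit Earth rotates (5982.8 / 86166) × 360° = 25.00°.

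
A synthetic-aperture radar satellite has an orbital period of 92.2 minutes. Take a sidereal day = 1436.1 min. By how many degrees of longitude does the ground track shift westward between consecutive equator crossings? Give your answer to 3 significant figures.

23.1°

T = 92.2 min = 5532.0 s.
During one orbit Earth rotates (5532.0 / 86166) × 360° = 23.11°.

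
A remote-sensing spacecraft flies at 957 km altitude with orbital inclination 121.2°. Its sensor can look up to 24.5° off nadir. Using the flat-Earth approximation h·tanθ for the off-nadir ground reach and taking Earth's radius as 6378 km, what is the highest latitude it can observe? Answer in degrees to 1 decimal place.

Retrograde orbit: the ground track reaches ±(180° − i) = ±(180 − 121.2) = ±58.8°.
Sensor half-swath on the ground ≈ 957·tan(24.5°) = 436 km = 3.92° of latitude.
Maximum observable latitude ≈ 58.8 + 3.92 = 62.7°.

62.7°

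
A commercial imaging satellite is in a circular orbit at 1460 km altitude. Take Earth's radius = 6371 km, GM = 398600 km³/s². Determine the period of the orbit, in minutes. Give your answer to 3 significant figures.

Semi-major axis a = 6371 + 1460 = 7831 km. Period T = 2π√(a³/μ) = 2π√(7831³/398600) = 6896.6 s = 114.94 min.

115 min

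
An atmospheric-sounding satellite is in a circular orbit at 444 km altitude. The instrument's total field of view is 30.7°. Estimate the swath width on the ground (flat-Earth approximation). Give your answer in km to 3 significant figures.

244 km

Half-angle = 30.7°/2 = 15.35°.
Swath width ≈ 2h·tan(θ/2) = 2 × 444 × tan(15.35°) = 243.8 km.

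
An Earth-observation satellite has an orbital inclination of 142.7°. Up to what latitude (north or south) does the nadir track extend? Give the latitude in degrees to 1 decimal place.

37.3°

Retrograde orbit: the ground track reaches ±(180° − i) = ±(180 − 142.7) = ±37.3°.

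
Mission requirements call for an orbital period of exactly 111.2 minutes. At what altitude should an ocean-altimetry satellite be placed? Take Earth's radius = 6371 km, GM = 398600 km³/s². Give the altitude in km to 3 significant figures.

1290 km

T = 111.2 min = 6672.0 s.
From T = 2π√(a³/μ): a = (μ T²/4π²)^(1/3) = (398600 × 6672.0² / 4π²)^(1/3) = 7660 km.
Altitude h = a − R = 7660 − 6371 = 1289 km.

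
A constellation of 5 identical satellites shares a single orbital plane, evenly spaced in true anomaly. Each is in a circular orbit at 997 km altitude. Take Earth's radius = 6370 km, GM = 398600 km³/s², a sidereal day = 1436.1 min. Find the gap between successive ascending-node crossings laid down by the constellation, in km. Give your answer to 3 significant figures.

Semi-major axis a = 6370 + 997 = 7367 km. Period T = 2π√(a³/μ) = 2π√(7367³/398600) = 6292.8 s = 104.88 min.
Single-satellite node shift = (6292.8/86166) × 360° = 26.29°.
With 5 satellites evenly phased, successive equator crossings are 26.29/5 = 5.258° apart.
That is 5.258 × 111.2 = 585 km at the equator.

585 km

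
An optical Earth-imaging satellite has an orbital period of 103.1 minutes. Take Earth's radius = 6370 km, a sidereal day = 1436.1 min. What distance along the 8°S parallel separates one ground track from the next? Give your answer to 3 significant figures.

2850 km

T = 103.1 min = 6186.0 s.
Node shift per orbit = (6186.0/86166) × 360° = 25.84°.
Equatorial spacing = 25.84 × 111.2 km/° = 2873 km.
At 8° latitude, spacing = 2873 × cos(8°) = 2845 km.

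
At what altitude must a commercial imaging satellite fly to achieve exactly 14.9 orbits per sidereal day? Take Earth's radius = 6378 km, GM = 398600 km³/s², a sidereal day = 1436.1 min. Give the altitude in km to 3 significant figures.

585 km

Required period T = 86166 / 14.9 = 5783.0 s.
From T = 2π√(a³/μ): a = (μ T²/4π²)^(1/3) = (398600 × 5783.0² / 4π²)^(1/3) = 6963 km.
Altitude h = a − R = 6963 − 6378 = 585 km.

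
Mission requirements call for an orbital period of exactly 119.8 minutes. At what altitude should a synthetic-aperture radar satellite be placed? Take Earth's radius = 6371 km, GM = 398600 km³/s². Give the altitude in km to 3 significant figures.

1680 km

T = 119.8 min = 7188.0 s.
From T = 2π√(a³/μ): a = (μ T²/4π²)^(1/3) = (398600 × 7188.0² / 4π²)^(1/3) = 8050 km.
Altitude h = a − R = 8050 − 6371 = 1679 km.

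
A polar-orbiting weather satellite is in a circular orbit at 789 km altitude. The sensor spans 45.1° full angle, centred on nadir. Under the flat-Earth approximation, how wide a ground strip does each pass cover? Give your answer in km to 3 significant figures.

655 km

Half-angle = 45.1°/2 = 22.55°.
Swath width ≈ 2h·tan(θ/2) = 2 × 789 × tan(22.55°) = 655.2 km.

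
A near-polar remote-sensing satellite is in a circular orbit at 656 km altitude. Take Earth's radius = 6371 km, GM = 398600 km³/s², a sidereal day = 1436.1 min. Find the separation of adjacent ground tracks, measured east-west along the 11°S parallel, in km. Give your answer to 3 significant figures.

2670 km

Semi-major axis a = 6371 + 656 = 7027 km. Period T = 2π√(a³/μ) = 2π√(7027³/398600) = 5862.3 s = 97.70 min.
Node shift per orbit = (5862.3/86166) × 360° = 24.49°.
Equatorial spacing = 24.49 × 111.2 km/° = 2723 km.
At 11° latitude, spacing = 2723 × cos(11°) = 2673 km.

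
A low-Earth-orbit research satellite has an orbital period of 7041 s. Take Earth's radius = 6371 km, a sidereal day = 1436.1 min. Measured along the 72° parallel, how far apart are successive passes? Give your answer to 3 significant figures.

Node shift per orbit = (7041.0/86166) × 360° = 29.42°.
Equatorial spacing = 29.42 × 111.2 km/° = 3271 km.
At 72° latitude, spacing = 3271 × cos(72°) = 1011 km.

1010 km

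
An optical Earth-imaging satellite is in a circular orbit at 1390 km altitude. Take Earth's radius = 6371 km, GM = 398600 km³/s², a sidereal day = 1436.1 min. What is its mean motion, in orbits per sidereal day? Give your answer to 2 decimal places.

Semi-major axis a = 6371 + 1390 = 7761 km. Period T = 2π√(a³/μ) = 2π√(7761³/398600) = 6804.4 s = 113.41 min.
Orbits per sidereal day = 86166 / 6804.4 = 12.663.

12.66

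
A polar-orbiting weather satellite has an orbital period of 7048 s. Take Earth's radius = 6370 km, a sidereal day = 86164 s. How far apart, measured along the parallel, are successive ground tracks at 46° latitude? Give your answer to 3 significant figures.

2270 km

Node shift per orbit = (7048.0/86164) × 360° = 29.45°.
Equatorial spacing = 29.45 × 111.2 km/° = 3274 km.
At 46° latitude, spacing = 3274 × cos(46°) = 2274 km.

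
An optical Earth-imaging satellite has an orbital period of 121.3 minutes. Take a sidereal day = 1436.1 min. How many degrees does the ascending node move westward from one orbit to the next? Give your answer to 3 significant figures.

30.4°

T = 121.3 min = 7278.0 s.
During one orbit Earth rotates (7278.0 / 86166) × 360° = 30.41°.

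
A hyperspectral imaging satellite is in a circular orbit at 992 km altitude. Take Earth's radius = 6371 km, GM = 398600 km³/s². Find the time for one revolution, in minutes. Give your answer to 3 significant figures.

105 min

Semi-major axis a = 6371 + 992 = 7363 km. Period T = 2π√(a³/μ) = 2π√(7363³/398600) = 6287.7 s = 104.80 min.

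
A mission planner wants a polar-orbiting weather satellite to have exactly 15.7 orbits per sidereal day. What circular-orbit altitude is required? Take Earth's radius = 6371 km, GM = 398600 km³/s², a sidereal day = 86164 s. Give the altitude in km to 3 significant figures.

Required period T = 86164 / 15.7 = 5488.2 s.
From T = 2π√(a³/μ): a = (μ T²/4π²)^(1/3) = (398600 × 5488.2² / 4π²)^(1/3) = 6725 km.
Altitude h = a − R = 6725 − 6371 = 354 km.

354 km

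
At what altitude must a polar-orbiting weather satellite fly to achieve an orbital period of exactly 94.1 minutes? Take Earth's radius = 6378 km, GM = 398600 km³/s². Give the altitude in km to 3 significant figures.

T = 94.1 min = 5646.0 s.
From T = 2π√(a³/μ): a = (μ T²/4π²)^(1/3) = (398600 × 5646.0² / 4π²)^(1/3) = 6853 km.
Altitude h = a − R = 6853 − 6378 = 475 km.

475 km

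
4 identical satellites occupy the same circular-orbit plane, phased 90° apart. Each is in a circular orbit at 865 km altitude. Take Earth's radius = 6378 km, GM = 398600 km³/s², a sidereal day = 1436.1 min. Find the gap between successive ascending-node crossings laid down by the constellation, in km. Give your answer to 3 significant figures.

713 km

Semi-major axis a = 6378 + 865 = 7243 km. Period T = 2π√(a³/μ) = 2π√(7243³/398600) = 6134.6 s = 102.24 min.
Single-satellite node shift = (6134.6/86166) × 360° = 25.63°.
With 4 satellites evenly phased, successive equator crossings are 25.63/4 = 6.408° apart.
That is 6.408 × 111.3 = 713 km at the equator.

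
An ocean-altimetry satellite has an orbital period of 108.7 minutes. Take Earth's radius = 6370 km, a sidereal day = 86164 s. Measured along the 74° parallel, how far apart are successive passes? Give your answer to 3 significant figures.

835 km

T = 108.7 min = 6522.0 s.
Node shift per orbit = (6522.0/86164) × 360° = 27.25°.
Equatorial spacing = 27.25 × 111.2 km/° = 3030 km.
At 74° latitude, spacing = 3030 × cos(74°) = 835 km.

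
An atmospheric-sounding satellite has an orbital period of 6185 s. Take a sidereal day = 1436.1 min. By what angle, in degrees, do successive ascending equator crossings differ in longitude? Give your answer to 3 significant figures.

During one orbit Earth rotates (6185.0 / 86166) × 360° = 25.84°.

25.8°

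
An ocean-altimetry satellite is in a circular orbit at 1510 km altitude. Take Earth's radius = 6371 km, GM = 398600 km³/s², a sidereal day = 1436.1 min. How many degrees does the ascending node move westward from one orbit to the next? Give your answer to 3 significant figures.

Semi-major axis a = 6371 + 1510 = 7881 km. Period T = 2π√(a³/μ) = 2π√(7881³/398600) = 6962.8 s = 116.05 min.
During one orbit Earth rotates (6962.8 / 86166) × 360° = 29.09°.

29.1°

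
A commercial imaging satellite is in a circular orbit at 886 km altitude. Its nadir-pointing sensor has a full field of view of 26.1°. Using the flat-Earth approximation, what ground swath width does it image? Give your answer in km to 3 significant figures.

411 km

Half-angle = 26.1°/2 = 13.05°.
Swath width ≈ 2h·tan(θ/2) = 2 × 886 × tan(13.05°) = 410.7 km.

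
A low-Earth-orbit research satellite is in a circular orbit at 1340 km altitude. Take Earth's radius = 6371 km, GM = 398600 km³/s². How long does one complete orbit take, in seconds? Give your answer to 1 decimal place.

6738.7 seconds

Semi-major axis a = 6371 + 1340 = 7711 km. Period T = 2π√(a³/μ) = 2π√(7711³/398600) = 6738.7 s = 112.31 min.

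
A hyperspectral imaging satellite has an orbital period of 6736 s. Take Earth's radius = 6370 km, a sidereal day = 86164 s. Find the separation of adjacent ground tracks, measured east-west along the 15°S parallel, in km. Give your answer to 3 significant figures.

3020 km

Node shift per orbit = (6736.0/86164) × 360° = 28.14°.
Equatorial spacing = 28.14 × 111.2 km/° = 3129 km.
At 15° latitude, spacing = 3129 × cos(15°) = 3022 km.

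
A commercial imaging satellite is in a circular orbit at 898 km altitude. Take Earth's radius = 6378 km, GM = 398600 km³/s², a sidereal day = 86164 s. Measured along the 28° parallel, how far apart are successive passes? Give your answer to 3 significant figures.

Semi-major axis a = 6378 + 898 = 7276 km. Period T = 2π√(a³/μ) = 2π√(7276³/398600) = 6176.6 s = 102.94 min.
Node shift per orbit = (6176.6/86164) × 360° = 25.81°.
Equatorial spacing = 25.81 × 111.3 km/° = 2873 km.
At 28° latitude, spacing = 2873 × cos(28°) = 2536 km.

2540 km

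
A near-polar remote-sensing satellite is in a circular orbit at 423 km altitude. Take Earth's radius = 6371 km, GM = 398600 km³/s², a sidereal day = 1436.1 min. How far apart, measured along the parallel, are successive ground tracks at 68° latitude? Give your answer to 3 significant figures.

Semi-major axis a = 6371 + 423 = 6794 km. Period T = 2π√(a³/μ) = 2π√(6794³/398600) = 5573.1 s = 92.89 min.
Node shift per orbit = (5573.1/86166) × 360° = 23.28°.
Equatorial spacing = 23.28 × 111.2 km/° = 2589 km.
At 68° latitude, spacing = 2589 × cos(68°) = 970 km.

970 km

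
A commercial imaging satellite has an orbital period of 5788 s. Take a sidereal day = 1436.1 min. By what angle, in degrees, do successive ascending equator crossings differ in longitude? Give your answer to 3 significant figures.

During one orbit Earth rotates (5788.0 / 86166) × 360° = 24.18°.

24.2°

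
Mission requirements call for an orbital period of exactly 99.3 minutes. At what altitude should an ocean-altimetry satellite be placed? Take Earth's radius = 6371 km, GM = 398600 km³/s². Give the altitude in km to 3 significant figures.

T = 99.3 min = 5958.0 s.
From T = 2π√(a³/μ): a = (μ T²/4π²)^(1/3) = (398600 × 5958.0² / 4π²)^(1/3) = 7103 km.
Altitude h = a − R = 7103 − 6371 = 732 km.

732 km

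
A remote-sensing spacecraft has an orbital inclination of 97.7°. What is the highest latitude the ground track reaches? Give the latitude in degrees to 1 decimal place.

Retrograde orbit: the ground track reaches ±(180° − i) = ±(180 − 97.7) = ±82.3°.

82.3°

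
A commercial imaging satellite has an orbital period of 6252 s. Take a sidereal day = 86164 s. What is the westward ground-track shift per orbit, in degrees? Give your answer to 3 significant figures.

26.1°

During one orbit Earth rotates (6252.0 / 86164) × 360° = 26.12°.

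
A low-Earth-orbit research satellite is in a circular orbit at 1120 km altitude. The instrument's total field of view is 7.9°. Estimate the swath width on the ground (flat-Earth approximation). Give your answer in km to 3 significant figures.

Half-angle = 7.9°/2 = 3.95°.
Swath width ≈ 2h·tan(θ/2) = 2 × 1120 × tan(3.95°) = 154.7 km.

155 km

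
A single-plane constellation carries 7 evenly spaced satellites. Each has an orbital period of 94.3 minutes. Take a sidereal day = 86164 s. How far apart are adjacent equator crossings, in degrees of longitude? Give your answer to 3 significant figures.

3.38°

T = 94.3 min = 5658.0 s.
Single-satellite node shift = (5658.0/86164) × 360° = 23.64°.
With 7 satellites evenly phased, successive equator crossings are 23.64/7 = 3.377° apart.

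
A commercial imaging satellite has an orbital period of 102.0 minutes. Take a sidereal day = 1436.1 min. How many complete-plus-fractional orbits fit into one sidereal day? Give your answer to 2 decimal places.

T = 102.0 min = 6120.0 s.
Orbits per sidereal day = 86166 / 6120.0 = 14.079.

14.08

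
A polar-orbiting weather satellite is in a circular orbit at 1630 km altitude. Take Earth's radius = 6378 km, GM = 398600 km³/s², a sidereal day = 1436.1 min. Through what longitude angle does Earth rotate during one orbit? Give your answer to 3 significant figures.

Semi-major axis a = 6378 + 1630 = 8008 km. Period T = 2π√(a³/μ) = 2π√(8008³/398600) = 7131.8 s = 118.86 min.
During one orbit Earth rotates (7131.8 / 86166) × 360° = 29.80°.

29.8°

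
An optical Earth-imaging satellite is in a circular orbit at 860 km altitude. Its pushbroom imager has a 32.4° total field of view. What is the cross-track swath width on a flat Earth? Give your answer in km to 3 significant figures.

Half-angle = 32.4°/2 = 16.2°.
Swath width ≈ 2h·tan(θ/2) = 2 × 860 × tan(16.2°) = 499.7 km.

500 km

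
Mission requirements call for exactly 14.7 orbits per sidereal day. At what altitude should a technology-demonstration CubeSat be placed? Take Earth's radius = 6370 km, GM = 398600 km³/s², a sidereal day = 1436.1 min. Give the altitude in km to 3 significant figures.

656 km

Required period T = 86166 / 14.7 = 5861.6 s.
From T = 2π√(a³/μ): a = (μ T²/4π²)^(1/3) = (398600 × 5861.6² / 4π²)^(1/3) = 7026 km.
Altitude h = a − R = 7026 − 6370 = 656 km.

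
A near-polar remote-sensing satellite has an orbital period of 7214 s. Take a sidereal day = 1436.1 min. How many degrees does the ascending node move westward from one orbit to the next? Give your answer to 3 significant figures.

30.1°

During one orbit Earth rotates (7214.0 / 86166) × 360° = 30.14°.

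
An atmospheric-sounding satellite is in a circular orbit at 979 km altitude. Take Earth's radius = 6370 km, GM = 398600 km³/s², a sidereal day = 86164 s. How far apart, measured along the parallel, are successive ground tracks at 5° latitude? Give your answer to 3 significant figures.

Semi-major axis a = 6370 + 979 = 7349 km. Period T = 2π√(a³/μ) = 2π√(7349³/398600) = 6269.8 s = 104.50 min.
Node shift per orbit = (6269.8/86164) × 360° = 26.20°.
Equatorial spacing = 26.20 × 111.2 km/° = 2912 km.
At 5° latitude, spacing = 2912 × cos(5°) = 2901 km.

2900 km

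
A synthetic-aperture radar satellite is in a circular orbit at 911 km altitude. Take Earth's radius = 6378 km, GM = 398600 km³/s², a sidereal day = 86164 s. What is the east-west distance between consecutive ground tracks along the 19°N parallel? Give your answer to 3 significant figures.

2720 km

Semi-major axis a = 6378 + 911 = 7289 km. Period T = 2π√(a³/μ) = 2π√(7289³/398600) = 6193.2 s = 103.22 min.
Node shift per orbit = (6193.2/86164) × 360° = 25.88°.
Equatorial spacing = 25.88 × 111.3 km/° = 2880 km.
At 19° latitude, spacing = 2880 × cos(19°) = 2723 km.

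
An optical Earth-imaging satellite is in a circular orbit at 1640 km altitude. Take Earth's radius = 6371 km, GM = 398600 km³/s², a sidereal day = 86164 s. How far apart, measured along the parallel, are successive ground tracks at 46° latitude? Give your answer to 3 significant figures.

Semi-major axis a = 6371 + 1640 = 8011 km. Period T = 2π√(a³/μ) = 2π√(8011³/398600) = 7135.8 s = 118.93 min.
Node shift per orbit = (7135.8/86164) × 360° = 29.81°.
Equatorial spacing = 29.81 × 111.2 km/° = 3315 km.
At 46° latitude, spacing = 3315 × cos(46°) = 2303 km.

2300 km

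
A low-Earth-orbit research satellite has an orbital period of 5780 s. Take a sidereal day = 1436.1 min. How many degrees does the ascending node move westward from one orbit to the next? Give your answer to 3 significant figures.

24.1°

During one orbit Earth rotates (5780.0 / 86166) × 360° = 24.15°.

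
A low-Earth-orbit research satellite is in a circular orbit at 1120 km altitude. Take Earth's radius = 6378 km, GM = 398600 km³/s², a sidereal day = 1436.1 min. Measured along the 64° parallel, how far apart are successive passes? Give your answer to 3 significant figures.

Semi-major axis a = 6378 + 1120 = 7498 km. Period T = 2π√(a³/μ) = 2π√(7498³/398600) = 6461.4 s = 107.69 min.
Node shift per orbit = (6461.4/86166) × 360° = 27.00°.
Equatorial spacing = 27.00 × 111.3 km/° = 3005 km.
At 64° latitude, spacing = 3005 × cos(64°) = 1317 km.

1320 km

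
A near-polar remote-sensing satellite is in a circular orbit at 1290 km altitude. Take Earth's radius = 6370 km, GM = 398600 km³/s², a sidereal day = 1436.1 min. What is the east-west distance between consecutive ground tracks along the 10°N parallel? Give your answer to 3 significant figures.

3050 km

Semi-major axis a = 6370 + 1290 = 7660 km. Period T = 2π√(a³/μ) = 2π√(7660³/398600) = 6672.0 s = 111.20 min.
Node shift per orbit = (6672.0/86166) × 360° = 27.88°.
Equatorial spacing = 27.88 × 111.2 km/° = 3099 km.
At 10° latitude, spacing = 3099 × cos(10°) = 3052 km.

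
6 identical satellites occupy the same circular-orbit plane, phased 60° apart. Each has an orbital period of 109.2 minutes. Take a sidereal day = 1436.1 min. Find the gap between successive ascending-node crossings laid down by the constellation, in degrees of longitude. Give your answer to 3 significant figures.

T = 109.2 min = 6552.0 s.
Single-satellite node shift = (6552.0/86166) × 360° = 27.37°.
With 6 satellites evenly phased, successive equator crossings are 27.37/6 = 4.562° apart.

4.56°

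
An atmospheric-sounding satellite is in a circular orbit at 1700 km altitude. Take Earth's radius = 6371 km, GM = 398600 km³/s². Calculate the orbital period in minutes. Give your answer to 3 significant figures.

120 min

Semi-major axis a = 6371 + 1700 = 8071 km. Period T = 2π√(a³/μ) = 2π√(8071³/398600) = 7216.1 s = 120.27 min.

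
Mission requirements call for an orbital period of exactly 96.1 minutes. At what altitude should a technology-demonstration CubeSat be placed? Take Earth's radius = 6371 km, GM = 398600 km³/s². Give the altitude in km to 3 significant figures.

579 km

T = 96.1 min = 5766.0 s.
From T = 2π√(a³/μ): a = (μ T²/4π²)^(1/3) = (398600 × 5766.0² / 4π²)^(1/3) = 6950 km.
Altitude h = a − R = 6950 − 6371 = 579 km.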